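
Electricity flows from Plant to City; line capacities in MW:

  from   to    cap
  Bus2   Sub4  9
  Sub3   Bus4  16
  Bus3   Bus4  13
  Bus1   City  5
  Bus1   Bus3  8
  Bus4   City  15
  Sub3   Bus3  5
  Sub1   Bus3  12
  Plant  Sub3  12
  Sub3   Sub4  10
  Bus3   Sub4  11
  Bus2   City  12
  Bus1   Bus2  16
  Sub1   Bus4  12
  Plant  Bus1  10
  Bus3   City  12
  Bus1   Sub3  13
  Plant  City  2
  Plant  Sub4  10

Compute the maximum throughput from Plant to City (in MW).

Augment Plant→City: bottleneck 2, flow now 2.
Augment Plant→Bus1→City: bottleneck 5, flow now 7.
Augment Plant→Bus1→Bus2→City: bottleneck 5, flow now 12.
Augment Plant→Sub3→Bus3→City: bottleneck 5, flow now 17.
Augment Plant→Sub3→Bus4→City: bottleneck 7, flow now 24.
No augmenting path remains; maximum flow = 24.
In the residual graph, reachable from Plant: {Plant, Sub4}.
Min-cut edges: Plant→Bus1 (10), Plant→Sub3 (12), Plant→City (2); capacity 10 + 12 + 2 = 24.
This cut is saturated, so no flow can exceed 24.

24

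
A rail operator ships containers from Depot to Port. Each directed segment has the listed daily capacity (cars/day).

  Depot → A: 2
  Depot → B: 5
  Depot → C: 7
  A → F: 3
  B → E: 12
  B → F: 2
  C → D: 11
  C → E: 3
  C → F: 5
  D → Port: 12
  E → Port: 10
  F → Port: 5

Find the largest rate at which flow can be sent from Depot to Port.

Augment Depot→A→F→Port: bottleneck 2, flow now 2.
Augment Depot→B→E→Port: bottleneck 5, flow now 7.
Augment Depot→C→D→Port: bottleneck 7, flow now 14.
No augmenting path remains; maximum flow = 14.
In the residual graph, reachable from Depot: {Depot}.
Min-cut edges: Depot→A (2), Depot→B (5), Depot→C (7); capacity 2 + 5 + 7 = 14.
This cut is saturated, so no flow can exceed 14.

14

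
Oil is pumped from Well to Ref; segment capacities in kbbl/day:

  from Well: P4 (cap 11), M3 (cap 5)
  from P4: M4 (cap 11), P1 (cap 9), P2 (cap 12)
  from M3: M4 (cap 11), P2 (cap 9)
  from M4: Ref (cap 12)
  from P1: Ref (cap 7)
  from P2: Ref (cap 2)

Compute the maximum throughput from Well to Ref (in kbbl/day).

16

Augment Well→P4→M4→Ref: bottleneck 11, flow now 11.
Augment Well→M3→M4→Ref: bottleneck 1, flow now 12.
Augment Well→M3→P2→Ref: bottleneck 2, flow now 14.
Augment Well→M3→M4→P4→P1→Ref: bottleneck 2, flow now 16. (uses reverse residual edge)
No augmenting path remains; maximum flow = 16.
In the residual graph, reachable from Well: {Well}.
Min-cut edges: Well→P4 (11), Well→M3 (5); capacity 11 + 5 = 16.
This cut is saturated, so no flow can exceed 16.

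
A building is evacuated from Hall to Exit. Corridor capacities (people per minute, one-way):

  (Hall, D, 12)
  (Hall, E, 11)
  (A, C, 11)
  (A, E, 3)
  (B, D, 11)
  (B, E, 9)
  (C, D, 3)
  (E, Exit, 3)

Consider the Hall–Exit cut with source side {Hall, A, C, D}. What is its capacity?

14

Edges leaving {Hall, A, C, D}: Hall→E (11), A→E (3).
Cut capacity = 11 + 3 = 14.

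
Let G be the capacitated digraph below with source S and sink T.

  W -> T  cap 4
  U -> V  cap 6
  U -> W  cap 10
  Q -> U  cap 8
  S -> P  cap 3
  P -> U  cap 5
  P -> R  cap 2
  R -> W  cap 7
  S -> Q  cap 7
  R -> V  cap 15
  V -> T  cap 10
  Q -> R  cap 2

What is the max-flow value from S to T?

10

Augment S→P→R→V→T: bottleneck 2, flow now 2.
Augment S→P→U→V→T: bottleneck 1, flow now 3.
Augment S→Q→R→V→T: bottleneck 2, flow now 5.
Augment S→Q→U→V→T: bottleneck 5, flow now 10.
No augmenting path remains; maximum flow = 10.
In the residual graph, reachable from S: {S}.
Min-cut edges: S→P (3), S→Q (7); capacity 3 + 7 = 10.
This cut is saturated, so no flow can exceed 10.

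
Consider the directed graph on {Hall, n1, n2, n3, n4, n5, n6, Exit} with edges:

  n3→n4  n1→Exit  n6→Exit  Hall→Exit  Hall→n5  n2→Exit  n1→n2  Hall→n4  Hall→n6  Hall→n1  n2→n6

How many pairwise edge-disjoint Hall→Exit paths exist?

3

Assign every edge capacity 1; by Menger, the answer equals the max flow.
Path Hall→Exit (+1); total 1.
Path Hall→n1→Exit (+1); total 2.
Path Hall→n6→Exit (+1); total 3.
No residual Hall→Exit path; max flow = 3.
Certifying cut of size 3: {Hall→Exit, Hall→n1, Hall→n6}.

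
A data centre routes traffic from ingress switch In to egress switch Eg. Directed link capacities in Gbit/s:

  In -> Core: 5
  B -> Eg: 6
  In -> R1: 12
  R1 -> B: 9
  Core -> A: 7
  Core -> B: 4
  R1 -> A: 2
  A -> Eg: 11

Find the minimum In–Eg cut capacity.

Augment In→Core→A→Eg: bottleneck 5, flow now 5.
Augment In→R1→A→Eg: bottleneck 2, flow now 7.
Augment In→R1→B→Eg: bottleneck 6, flow now 13.
No augmenting path remains; maximum flow = 13.
By max-flow min-cut, the minimum cut capacity equals the max flow.
In the residual graph, reachable from In: {In, R1, B}.
Min-cut edges: In→Core (5), R1→A (2), B→Eg (6); capacity 5 + 2 + 6 = 13.

13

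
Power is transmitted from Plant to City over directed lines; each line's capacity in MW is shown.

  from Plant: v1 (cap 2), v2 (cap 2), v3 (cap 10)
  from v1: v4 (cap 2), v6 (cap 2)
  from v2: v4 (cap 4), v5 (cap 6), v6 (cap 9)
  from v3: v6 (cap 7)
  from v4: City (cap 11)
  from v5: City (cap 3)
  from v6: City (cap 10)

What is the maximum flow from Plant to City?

11

Augment Plant→v1→v4→City: bottleneck 2, flow now 2.
Augment Plant→v2→v4→City: bottleneck 2, flow now 4.
Augment Plant→v3→v6→City: bottleneck 7, flow now 11.
No augmenting path remains; maximum flow = 11.
In the residual graph, reachable from Plant: {Plant, v3}.
Min-cut edges: Plant→v1 (2), Plant→v2 (2), v3→v6 (7); capacity 2 + 2 + 7 = 11.
This cut is saturated, so no flow can exceed 11.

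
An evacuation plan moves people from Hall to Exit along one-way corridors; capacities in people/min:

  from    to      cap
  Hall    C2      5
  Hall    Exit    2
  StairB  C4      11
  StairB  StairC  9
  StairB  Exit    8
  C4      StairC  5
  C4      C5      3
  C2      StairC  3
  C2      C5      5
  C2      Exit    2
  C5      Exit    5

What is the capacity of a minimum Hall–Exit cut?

Augment Hall→Exit: bottleneck 2, flow now 2.
Augment Hall→C2→Exit: bottleneck 2, flow now 4.
Augment Hall→C2→C5→Exit: bottleneck 3, flow now 7.
No augmenting path remains; maximum flow = 7.
By max-flow min-cut, the minimum cut capacity equals the max flow.
In the residual graph, reachable from Hall: {Hall}.
Min-cut edges: Hall→C2 (5), Hall→Exit (2); capacity 5 + 2 = 7.

7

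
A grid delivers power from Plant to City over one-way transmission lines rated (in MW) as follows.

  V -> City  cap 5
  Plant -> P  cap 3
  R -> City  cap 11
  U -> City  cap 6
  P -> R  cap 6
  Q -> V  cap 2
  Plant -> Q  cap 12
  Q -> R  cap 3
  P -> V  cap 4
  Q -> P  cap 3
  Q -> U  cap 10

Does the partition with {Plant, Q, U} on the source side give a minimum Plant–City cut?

Given cut capacity: 3 + 3 + 3 + 2 + 6 = 17.
Augment Plant→P→R→City: bottleneck 3, flow now 3.
Augment Plant→Q→R→City: bottleneck 3, flow now 6.
Augment Plant→Q→U→City: bottleneck 6, flow now 12.
Augment Plant→Q→V→City: bottleneck 2, flow now 14.
Augment Plant→Q→P→R→City: bottleneck 1, flow now 15.
No augmenting path remains; maximum flow = 15.
In the residual graph, reachable from Plant: {Plant}.
Min-cut edges: Plant→P (3), Plant→Q (12); capacity 3 + 12 = 15.
Cut capacity 17 exceeds the max flow 15, so it is not minimum.

No — its capacity is 17, but the minimum cut has capacity 15.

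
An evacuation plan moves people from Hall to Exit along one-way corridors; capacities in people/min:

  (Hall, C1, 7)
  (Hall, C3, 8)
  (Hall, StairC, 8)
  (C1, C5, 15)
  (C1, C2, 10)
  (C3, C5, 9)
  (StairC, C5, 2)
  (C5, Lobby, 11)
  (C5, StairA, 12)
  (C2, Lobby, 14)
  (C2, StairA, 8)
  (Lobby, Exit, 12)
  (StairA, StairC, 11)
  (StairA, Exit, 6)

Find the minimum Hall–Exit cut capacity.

17

Augment Hall→C1→C5→Lobby→Exit: bottleneck 7, flow now 7.
Augment Hall→C3→C5→Lobby→Exit: bottleneck 4, flow now 11.
Augment Hall→C3→C5→StairA→Exit: bottleneck 4, flow now 15.
Augment Hall→StairC→C5→StairA→Exit: bottleneck 2, flow now 17.
No augmenting path remains; maximum flow = 17.
By max-flow min-cut, the minimum cut capacity equals the max flow.
In the residual graph, reachable from Hall: {Hall, StairC}.
Min-cut edges: Hall→C1 (7), Hall→C3 (8), StairC→C5 (2); capacity 7 + 8 + 2 = 17.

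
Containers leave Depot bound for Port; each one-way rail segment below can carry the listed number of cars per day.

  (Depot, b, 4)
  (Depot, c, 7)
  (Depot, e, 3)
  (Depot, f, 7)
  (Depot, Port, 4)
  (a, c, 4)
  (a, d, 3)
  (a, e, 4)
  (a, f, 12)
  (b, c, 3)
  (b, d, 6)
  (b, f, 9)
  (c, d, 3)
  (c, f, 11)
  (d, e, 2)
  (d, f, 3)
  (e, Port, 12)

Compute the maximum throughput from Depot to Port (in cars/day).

9

Augment Depot→Port: bottleneck 4, flow now 4.
Augment Depot→e→Port: bottleneck 3, flow now 7.
Augment Depot→b→d→e→Port: bottleneck 2, flow now 9.
No augmenting path remains; maximum flow = 9.
In the residual graph, reachable from Depot: {Depot, b, c, d, f}.
Min-cut edges: Depot→e (3), Depot→Port (4), d→e (2); capacity 3 + 4 + 2 = 9.
This cut is saturated, so no flow can exceed 9.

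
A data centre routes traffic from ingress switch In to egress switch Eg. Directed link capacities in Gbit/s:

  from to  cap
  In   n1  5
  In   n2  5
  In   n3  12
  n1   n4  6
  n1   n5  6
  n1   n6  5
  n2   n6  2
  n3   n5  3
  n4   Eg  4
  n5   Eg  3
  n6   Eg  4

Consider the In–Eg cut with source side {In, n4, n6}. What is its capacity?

Edges leaving {In, n4, n6}: In→n1 (5), In→n2 (5), In→n3 (12), n4→Eg (4), n6→Eg (4).
Cut capacity = 5 + 5 + 12 + 4 + 4 = 30.

30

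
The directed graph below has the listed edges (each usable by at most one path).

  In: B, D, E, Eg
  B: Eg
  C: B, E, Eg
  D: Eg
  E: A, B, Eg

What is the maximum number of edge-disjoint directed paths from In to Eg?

Assign every edge capacity 1; by Menger, the answer equals the max flow.
Path In→Eg (+1); total 1.
Path In→B→Eg (+1); total 2.
Path In→D→Eg (+1); total 3.
Path In→E→Eg (+1); total 4.
No residual In→Eg path; max flow = 4.
Certifying cut of size 4: {In→B, In→D, In→E, In→Eg}.

4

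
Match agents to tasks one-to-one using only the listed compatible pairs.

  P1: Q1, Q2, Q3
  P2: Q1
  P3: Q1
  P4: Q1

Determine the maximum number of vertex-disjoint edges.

Unit-capacity flow: source→left, listed edges, right→sink; max matching = max flow.
Augmenting path P1→Q1 (+1); matched 1.
Augmenting path P2→Q1→P1→Q2 (+1); matched 2.
No augmenting path remains; maximum matching = 2.
König certificate: {P1, Q1} is a vertex cover of size 2 (every listed pair touches it), so no matching can be larger.

2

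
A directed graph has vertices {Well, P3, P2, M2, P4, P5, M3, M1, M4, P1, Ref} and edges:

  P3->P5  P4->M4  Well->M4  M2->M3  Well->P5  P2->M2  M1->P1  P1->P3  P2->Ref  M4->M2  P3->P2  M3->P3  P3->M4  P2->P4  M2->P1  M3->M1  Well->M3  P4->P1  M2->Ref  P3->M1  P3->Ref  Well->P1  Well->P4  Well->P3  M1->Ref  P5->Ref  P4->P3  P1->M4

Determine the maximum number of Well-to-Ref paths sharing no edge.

Assign every edge capacity 1; by Menger, the answer equals the max flow.
Path Well→P3→Ref (+1); total 1.
Path Well→P5→Ref (+1); total 2.
Path Well→M3→M1→Ref (+1); total 3.
Path Well→M4→M2→Ref (+1); total 4.
Path Well→P4→P3→P2→Ref (+1); total 5.
No residual Well→Ref path; max flow = 5.
Certifying cut of size 5: {M1→Ref, M4→M2, P3→P2, P3→Ref, P5→Ref}.

5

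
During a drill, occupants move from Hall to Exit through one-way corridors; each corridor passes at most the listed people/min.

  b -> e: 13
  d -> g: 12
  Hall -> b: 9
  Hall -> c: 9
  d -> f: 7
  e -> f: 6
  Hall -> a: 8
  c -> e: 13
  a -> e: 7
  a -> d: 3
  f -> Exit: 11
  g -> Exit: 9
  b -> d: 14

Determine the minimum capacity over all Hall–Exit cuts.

Augment Hall→a→d→f→Exit: bottleneck 3, flow now 3.
Augment Hall→a→e→f→Exit: bottleneck 5, flow now 8.
Augment Hall→b→d→f→Exit: bottleneck 3, flow now 11.
Augment Hall→b→d→g→Exit: bottleneck 6, flow now 17.
Augment Hall→c→e→f→d→g→Exit: bottleneck 1, flow now 18. (uses reverse residual edge)
No augmenting path remains; maximum flow = 18.
By max-flow min-cut, the minimum cut capacity equals the max flow.
In the residual graph, reachable from Hall: {Hall, a, c, e}.
Min-cut edges: Hall→b (9), a→d (3), e→f (6); capacity 9 + 3 + 6 = 18.

18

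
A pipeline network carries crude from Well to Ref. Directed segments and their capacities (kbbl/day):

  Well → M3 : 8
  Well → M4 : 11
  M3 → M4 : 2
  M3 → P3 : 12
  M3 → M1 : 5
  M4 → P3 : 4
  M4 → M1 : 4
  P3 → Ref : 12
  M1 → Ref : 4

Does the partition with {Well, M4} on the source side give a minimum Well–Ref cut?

Yes — it is a minimum cut (capacity 16).

Given cut capacity: 8 + 4 + 4 = 16.
Augment Well→M3→P3→Ref: bottleneck 8, flow now 8.
Augment Well→M4→P3→Ref: bottleneck 4, flow now 12.
Augment Well→M4→M1→Ref: bottleneck 4, flow now 16.
No augmenting path remains; maximum flow = 16.
Cut capacity 16 equals the max flow, so it is a minimum cut.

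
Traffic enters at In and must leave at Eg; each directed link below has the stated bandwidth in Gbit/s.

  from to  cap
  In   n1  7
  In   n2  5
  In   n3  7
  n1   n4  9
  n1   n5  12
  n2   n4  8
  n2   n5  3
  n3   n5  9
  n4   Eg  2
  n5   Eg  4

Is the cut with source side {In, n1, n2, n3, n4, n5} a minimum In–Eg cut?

Given cut capacity: 2 + 4 = 6.
Augment In→n1→n4→Eg: bottleneck 2, flow now 2.
Augment In→n1→n5→Eg: bottleneck 4, flow now 6.
No augmenting path remains; maximum flow = 6.
Cut capacity 6 equals the max flow, so it is a minimum cut.

Yes — it is a minimum cut (capacity 6).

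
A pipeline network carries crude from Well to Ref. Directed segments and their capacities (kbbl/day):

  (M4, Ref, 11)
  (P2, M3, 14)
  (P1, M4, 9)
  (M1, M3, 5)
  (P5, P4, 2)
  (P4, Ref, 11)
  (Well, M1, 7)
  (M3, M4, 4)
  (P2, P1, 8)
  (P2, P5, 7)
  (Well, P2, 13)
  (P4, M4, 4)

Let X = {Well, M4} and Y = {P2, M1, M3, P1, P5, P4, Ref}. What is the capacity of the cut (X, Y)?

Edges leaving {Well, M4}: Well→P2 (13), Well→M1 (7), M4→Ref (11).
Cut capacity = 13 + 7 + 11 = 31.

31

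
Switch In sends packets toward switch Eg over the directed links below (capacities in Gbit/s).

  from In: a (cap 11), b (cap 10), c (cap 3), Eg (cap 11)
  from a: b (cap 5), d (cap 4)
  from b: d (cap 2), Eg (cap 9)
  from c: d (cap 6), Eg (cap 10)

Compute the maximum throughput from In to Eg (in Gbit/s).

Augment In→Eg: bottleneck 11, flow now 11.
Augment In→b→Eg: bottleneck 9, flow now 20.
Augment In→c→Eg: bottleneck 3, flow now 23.
No augmenting path remains; maximum flow = 23.
In the residual graph, reachable from In: {In, a, b, d}.
Min-cut edges: In→c (3), In→Eg (11), b→Eg (9); capacity 3 + 11 + 9 = 23.
This cut is saturated, so no flow can exceed 23.

23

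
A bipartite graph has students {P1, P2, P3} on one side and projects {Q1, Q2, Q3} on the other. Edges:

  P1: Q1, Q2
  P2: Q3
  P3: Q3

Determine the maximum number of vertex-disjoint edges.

2

Unit-capacity flow: source→left, listed edges, right→sink; max matching = max flow.
Augmenting path P1→Q1 (+1); matched 1.
Augmenting path P2→Q3 (+1); matched 2.
No augmenting path remains; maximum matching = 2.
König certificate: {P1, Q3} is a vertex cover of size 2 (every listed pair touches it), so no matching can be larger.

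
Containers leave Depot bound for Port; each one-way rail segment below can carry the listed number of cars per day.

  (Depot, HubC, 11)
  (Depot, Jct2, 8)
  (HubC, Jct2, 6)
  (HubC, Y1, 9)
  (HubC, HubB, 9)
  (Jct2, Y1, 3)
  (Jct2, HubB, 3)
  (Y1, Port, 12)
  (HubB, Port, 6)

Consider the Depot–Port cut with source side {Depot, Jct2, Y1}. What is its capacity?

Edges leaving {Depot, Jct2, Y1}: Depot→HubC (11), Jct2→HubB (3), Y1→Port (12).
Cut capacity = 11 + 3 + 12 = 26.

26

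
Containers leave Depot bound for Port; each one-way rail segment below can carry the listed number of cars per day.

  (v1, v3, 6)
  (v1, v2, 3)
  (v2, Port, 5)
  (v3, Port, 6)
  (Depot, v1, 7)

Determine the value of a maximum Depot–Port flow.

7

Augment Depot→v1→v2→Port: bottleneck 3, flow now 3.
Augment Depot→v1→v3→Port: bottleneck 4, flow now 7.
No augmenting path remains; maximum flow = 7.
In the residual graph, reachable from Depot: {Depot}.
Min-cut edges: Depot→v1 (7); capacity 7 = 7.
This cut is saturated, so no flow can exceed 7.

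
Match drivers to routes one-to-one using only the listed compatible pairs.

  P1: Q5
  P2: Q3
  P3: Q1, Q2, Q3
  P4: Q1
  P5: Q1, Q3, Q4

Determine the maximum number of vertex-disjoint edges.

5

Unit-capacity flow: source→left, listed edges, right→sink; max matching = max flow.
Augmenting path P1→Q5 (+1); matched 1.
Augmenting path P2→Q3 (+1); matched 2.
Augmenting path P3→Q1 (+1); matched 3.
Augmenting path P5→Q4 (+1); matched 4.
Augmenting path P4→Q1→P3→Q2 (+1); matched 5.
No augmenting path remains; maximum matching = 5.
König certificate: {P1, P2, P3, P4, P5} is a vertex cover of size 5 (every listed pair touches it), so no matching can be larger.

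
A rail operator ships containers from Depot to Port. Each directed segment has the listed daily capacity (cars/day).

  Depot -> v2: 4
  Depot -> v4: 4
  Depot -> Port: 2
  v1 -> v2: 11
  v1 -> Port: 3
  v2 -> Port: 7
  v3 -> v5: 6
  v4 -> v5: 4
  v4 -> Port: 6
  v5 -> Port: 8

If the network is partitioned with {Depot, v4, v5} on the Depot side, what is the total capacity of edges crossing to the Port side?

20

Edges leaving {Depot, v4, v5}: Depot→v2 (4), Depot→Port (2), v4→Port (6), v5→Port (8).
Cut capacity = 4 + 2 + 6 + 8 = 20.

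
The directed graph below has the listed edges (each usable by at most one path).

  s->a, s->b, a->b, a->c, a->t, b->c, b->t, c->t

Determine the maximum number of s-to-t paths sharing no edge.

2

Assign every edge capacity 1; by Menger, the answer equals the max flow.
Path s→a→t (+1); total 1.
Path s→b→t (+1); total 2.
No residual s→t path; max flow = 2.
Certifying cut of size 2: {s→a, s→b}.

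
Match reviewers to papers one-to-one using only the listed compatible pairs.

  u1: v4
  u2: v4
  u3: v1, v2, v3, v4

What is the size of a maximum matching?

Unit-capacity flow: source→left, listed edges, right→sink; max matching = max flow.
Augmenting path u1→v4 (+1); matched 1.
Augmenting path u3→v1 (+1); matched 2.
No augmenting path remains; maximum matching = 2.
König certificate: {u3, v4} is a vertex cover of size 2 (every listed pair touches it), so no matching can be larger.

2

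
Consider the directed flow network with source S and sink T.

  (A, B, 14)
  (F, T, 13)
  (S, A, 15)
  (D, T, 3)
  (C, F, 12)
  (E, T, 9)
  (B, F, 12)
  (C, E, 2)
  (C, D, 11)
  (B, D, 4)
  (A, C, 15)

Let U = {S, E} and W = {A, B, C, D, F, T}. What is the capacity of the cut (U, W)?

24

Edges leaving {S, E}: S→A (15), E→T (9).
Cut capacity = 15 + 9 = 24.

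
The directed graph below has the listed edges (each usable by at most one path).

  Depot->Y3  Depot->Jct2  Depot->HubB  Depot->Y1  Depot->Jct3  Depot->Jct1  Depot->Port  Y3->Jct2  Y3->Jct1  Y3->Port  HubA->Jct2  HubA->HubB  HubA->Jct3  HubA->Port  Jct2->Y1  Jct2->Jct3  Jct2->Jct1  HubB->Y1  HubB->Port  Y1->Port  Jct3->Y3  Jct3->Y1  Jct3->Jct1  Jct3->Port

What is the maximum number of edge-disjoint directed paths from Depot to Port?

5

Assign every edge capacity 1; by Menger, the answer equals the max flow.
Path Depot→Port (+1); total 1.
Path Depot→Y3→Port (+1); total 2.
Path Depot→HubB→Port (+1); total 3.
Path Depot→Y1→Port (+1); total 4.
Path Depot→Jct3→Port (+1); total 5.
No residual Depot→Port path; max flow = 5.
Certifying cut of size 5: {Depot→HubB, Depot→Port, Jct3→Port, Y1→Port, Y3→Port}.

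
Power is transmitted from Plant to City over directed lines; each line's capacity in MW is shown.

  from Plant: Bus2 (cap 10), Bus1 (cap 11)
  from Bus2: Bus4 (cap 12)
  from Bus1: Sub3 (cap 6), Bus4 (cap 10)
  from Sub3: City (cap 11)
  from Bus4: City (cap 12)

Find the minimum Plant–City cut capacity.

18

Augment Plant→Bus2→Bus4→City: bottleneck 10, flow now 10.
Augment Plant→Bus1→Sub3→City: bottleneck 6, flow now 16.
Augment Plant→Bus1→Bus4→City: bottleneck 2, flow now 18.
No augmenting path remains; maximum flow = 18.
By max-flow min-cut, the minimum cut capacity equals the max flow.
In the residual graph, reachable from Plant: {Plant, Bus2, Bus1, Bus4}.
Min-cut edges: Bus1→Sub3 (6), Bus4→City (12); capacity 6 + 12 = 18.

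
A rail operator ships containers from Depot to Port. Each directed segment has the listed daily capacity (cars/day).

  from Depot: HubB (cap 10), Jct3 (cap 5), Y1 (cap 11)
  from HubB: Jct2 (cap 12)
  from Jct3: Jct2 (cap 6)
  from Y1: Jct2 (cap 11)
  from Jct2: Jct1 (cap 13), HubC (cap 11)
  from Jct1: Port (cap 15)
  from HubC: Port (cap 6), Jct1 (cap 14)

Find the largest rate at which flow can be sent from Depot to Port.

21

Augment Depot→HubB→Jct2→Jct1→Port: bottleneck 10, flow now 10.
Augment Depot→Jct3→Jct2→Jct1→Port: bottleneck 3, flow now 13.
Augment Depot→Jct3→Jct2→HubC→Port: bottleneck 2, flow now 15.
Augment Depot→Y1→Jct2→HubC→Port: bottleneck 4, flow now 19.
Augment Depot→Y1→Jct2→HubC→Jct1→Port: bottleneck 2, flow now 21.
No augmenting path remains; maximum flow = 21.
In the residual graph, reachable from Depot: {Depot, HubB, Jct3, Y1, Jct2, Jct1, HubC}.
Min-cut edges: Jct1→Port (15), HubC→Port (6); capacity 15 + 6 = 21.
This cut is saturated, so no flow can exceed 21.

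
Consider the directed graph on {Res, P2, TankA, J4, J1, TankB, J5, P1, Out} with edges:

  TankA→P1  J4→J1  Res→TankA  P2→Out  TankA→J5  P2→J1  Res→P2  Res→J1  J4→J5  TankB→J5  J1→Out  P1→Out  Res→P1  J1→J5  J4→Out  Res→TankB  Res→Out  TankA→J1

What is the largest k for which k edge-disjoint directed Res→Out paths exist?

4

Assign every edge capacity 1; by Menger, the answer equals the max flow.
Path Res→Out (+1); total 1.
Path Res→P2→Out (+1); total 2.
Path Res→J1→Out (+1); total 3.
Path Res→P1→Out (+1); total 4.
No residual Res→Out path; max flow = 4.
Certifying cut of size 4: {J1→Out, P1→Out, Res→Out, Res→P2}.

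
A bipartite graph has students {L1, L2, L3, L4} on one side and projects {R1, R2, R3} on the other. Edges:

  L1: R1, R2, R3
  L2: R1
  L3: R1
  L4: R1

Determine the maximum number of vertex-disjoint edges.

2

Unit-capacity flow: source→left, listed edges, right→sink; max matching = max flow.
Augmenting path L1→R1 (+1); matched 1.
Augmenting path L2→R1→L1→R2 (+1); matched 2.
No augmenting path remains; maximum matching = 2.
König certificate: {L1, R1} is a vertex cover of size 2 (every listed pair touches it), so no matching can be larger.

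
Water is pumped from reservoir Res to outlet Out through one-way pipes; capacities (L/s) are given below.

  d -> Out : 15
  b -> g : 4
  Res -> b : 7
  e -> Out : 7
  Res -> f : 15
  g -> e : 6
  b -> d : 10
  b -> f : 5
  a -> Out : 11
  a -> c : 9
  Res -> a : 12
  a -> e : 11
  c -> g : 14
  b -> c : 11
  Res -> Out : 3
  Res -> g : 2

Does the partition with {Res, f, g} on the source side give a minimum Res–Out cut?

Given cut capacity: 12 + 7 + 3 + 6 = 28.
Augment Res→Out: bottleneck 3, flow now 3.
Augment Res→a→Out: bottleneck 11, flow now 14.
Augment Res→a→e→Out: bottleneck 1, flow now 15.
Augment Res→b→d→Out: bottleneck 7, flow now 22.
Augment Res→g→e→Out: bottleneck 2, flow now 24.
No augmenting path remains; maximum flow = 24.
In the residual graph, reachable from Res: {Res, f}.
Min-cut edges: Res→a (12), Res→b (7), Res→g (2), Res→Out (3); capacity 12 + 7 + 2 + 3 = 24.
Cut capacity 28 exceeds the max flow 24, so it is not minimum.

No — its capacity is 28, but the minimum cut has capacity 24.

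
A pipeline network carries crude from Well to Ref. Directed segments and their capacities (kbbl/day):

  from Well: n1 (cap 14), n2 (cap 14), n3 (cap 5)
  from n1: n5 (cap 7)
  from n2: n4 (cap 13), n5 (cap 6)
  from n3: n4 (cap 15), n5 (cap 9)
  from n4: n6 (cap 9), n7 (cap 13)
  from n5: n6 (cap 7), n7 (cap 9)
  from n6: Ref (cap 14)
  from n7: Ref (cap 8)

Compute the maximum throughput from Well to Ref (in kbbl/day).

22

Augment Well→n1→n5→n6→Ref: bottleneck 7, flow now 7.
Augment Well→n2→n4→n6→Ref: bottleneck 7, flow now 14.
Augment Well→n2→n4→n7→Ref: bottleneck 6, flow now 20.
Augment Well→n2→n5→n7→Ref: bottleneck 1, flow now 21.
Augment Well→n3→n4→n7→Ref: bottleneck 1, flow now 22.
No augmenting path remains; maximum flow = 22.
In the residual graph, reachable from Well: {Well, n1, n2, n3, n4, n5, n6, n7}.
Min-cut edges: n6→Ref (14), n7→Ref (8); capacity 14 + 8 = 22.
This cut is saturated, so no flow can exceed 22.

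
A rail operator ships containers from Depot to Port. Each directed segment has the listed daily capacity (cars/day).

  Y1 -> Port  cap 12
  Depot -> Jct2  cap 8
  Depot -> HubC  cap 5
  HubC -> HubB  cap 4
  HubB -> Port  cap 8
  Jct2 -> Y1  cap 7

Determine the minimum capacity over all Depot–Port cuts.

11

Augment Depot→Jct2→Y1→Port: bottleneck 7, flow now 7.
Augment Depot→HubC→HubB→Port: bottleneck 4, flow now 11.
No augmenting path remains; maximum flow = 11.
By max-flow min-cut, the minimum cut capacity equals the max flow.
In the residual graph, reachable from Depot: {Depot, Jct2, HubC}.
Min-cut edges: Jct2→Y1 (7), HubC→HubB (4); capacity 7 + 4 = 11.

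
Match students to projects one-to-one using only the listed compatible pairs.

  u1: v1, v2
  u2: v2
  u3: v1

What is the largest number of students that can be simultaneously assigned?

Unit-capacity flow: source→left, listed edges, right→sink; max matching = max flow.
Augmenting path u1→v1 (+1); matched 1.
Augmenting path u2→v2 (+1); matched 2.
No augmenting path remains; maximum matching = 2.
König certificate: {v1, v2} is a vertex cover of size 2 (every listed pair touches it), so no matching can be larger.

2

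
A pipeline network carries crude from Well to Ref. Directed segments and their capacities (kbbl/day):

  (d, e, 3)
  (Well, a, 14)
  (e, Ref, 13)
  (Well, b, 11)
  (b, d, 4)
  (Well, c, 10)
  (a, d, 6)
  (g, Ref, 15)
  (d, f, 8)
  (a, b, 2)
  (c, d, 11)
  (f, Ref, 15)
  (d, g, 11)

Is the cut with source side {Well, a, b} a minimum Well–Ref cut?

Given cut capacity: 10 + 6 + 4 = 20.
Augment Well→a→d→e→Ref: bottleneck 3, flow now 3.
Augment Well→a→d→f→Ref: bottleneck 3, flow now 6.
Augment Well→b→d→f→Ref: bottleneck 4, flow now 10.
Augment Well→c→d→f→Ref: bottleneck 1, flow now 11.
Augment Well→c→d→g→Ref: bottleneck 9, flow now 20.
No augmenting path remains; maximum flow = 20.
Cut capacity 20 equals the max flow, so it is a minimum cut.

Yes — it is a minimum cut (capacity 20).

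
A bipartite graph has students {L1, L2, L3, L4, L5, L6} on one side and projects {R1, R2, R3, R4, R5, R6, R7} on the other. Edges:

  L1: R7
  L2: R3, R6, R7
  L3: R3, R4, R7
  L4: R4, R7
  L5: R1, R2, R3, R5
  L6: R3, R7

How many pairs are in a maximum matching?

Unit-capacity flow: source→left, listed edges, right→sink; max matching = max flow.
Augmenting path L1→R7 (+1); matched 1.
Augmenting path L2→R3 (+1); matched 2.
Augmenting path L3→R4 (+1); matched 3.
Augmenting path L5→R1 (+1); matched 4.
Augmenting path L6→R3→L2→R6 (+1); matched 5.
No augmenting path remains; maximum matching = 5.
König certificate: {L2, L5, R3, R4, R7} is a vertex cover of size 5 (every listed pair touches it), so no matching can be larger.

5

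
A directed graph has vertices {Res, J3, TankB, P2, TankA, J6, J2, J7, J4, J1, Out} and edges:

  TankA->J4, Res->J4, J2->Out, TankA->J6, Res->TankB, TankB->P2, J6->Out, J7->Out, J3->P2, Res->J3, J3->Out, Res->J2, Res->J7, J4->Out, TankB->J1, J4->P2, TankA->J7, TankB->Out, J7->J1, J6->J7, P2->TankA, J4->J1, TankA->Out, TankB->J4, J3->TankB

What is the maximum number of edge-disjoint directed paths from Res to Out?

Assign every edge capacity 1; by Menger, the answer equals the max flow.
Path Res→J3→Out (+1); total 1.
Path Res→TankB→Out (+1); total 2.
Path Res→J2→Out (+1); total 3.
Path Res→J7→Out (+1); total 4.
Path Res→J4→Out (+1); total 5.
No residual Res→Out path; max flow = 5.
Certifying cut of size 5: {Res→J2, Res→J3, Res→J4, Res→J7, Res→TankB}.

5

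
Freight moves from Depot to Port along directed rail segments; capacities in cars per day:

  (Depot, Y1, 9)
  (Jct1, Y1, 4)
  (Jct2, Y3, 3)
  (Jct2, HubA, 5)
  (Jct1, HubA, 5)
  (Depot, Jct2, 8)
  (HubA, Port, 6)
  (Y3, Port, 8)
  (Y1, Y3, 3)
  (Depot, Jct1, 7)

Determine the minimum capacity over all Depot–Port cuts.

12

Augment Depot→Jct1→HubA→Port: bottleneck 5, flow now 5.
Augment Depot→Y1→Y3→Port: bottleneck 3, flow now 8.
Augment Depot→Jct2→HubA→Port: bottleneck 1, flow now 9.
Augment Depot→Jct2→Y3→Port: bottleneck 3, flow now 12.
No augmenting path remains; maximum flow = 12.
By max-flow min-cut, the minimum cut capacity equals the max flow.
In the residual graph, reachable from Depot: {Depot, Jct1, Y1, Jct2, HubA}.
Min-cut edges: Y1→Y3 (3), Jct2→Y3 (3), HubA→Port (6); capacity 3 + 3 + 6 = 12.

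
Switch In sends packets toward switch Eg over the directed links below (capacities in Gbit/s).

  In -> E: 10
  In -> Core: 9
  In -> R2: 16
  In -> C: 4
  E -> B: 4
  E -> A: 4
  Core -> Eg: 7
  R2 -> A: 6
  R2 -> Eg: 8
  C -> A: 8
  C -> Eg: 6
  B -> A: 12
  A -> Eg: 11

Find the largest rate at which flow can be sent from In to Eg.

Augment In→Core→Eg: bottleneck 7, flow now 7.
Augment In→R2→Eg: bottleneck 8, flow now 15.
Augment In→C→Eg: bottleneck 4, flow now 19.
Augment In→E→A→Eg: bottleneck 4, flow now 23.
Augment In→R2→A→Eg: bottleneck 6, flow now 29.
Augment In→E→B→A→Eg: bottleneck 1, flow now 30.
No augmenting path remains; maximum flow = 30.
In the residual graph, reachable from In: {In, E, Core, R2, B, A}.
Min-cut edges: In→C (4), Core→Eg (7), R2→Eg (8), A→Eg (11); capacity 4 + 7 + 8 + 11 = 30.
This cut is saturated, so no flow can exceed 30.

30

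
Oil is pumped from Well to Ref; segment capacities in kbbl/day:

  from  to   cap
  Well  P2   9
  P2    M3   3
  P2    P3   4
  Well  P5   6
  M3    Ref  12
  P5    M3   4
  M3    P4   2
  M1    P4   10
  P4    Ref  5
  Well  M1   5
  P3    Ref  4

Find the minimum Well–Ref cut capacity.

16

Augment Well→P2→P3→Ref: bottleneck 4, flow now 4.
Augment Well→P2→M3→Ref: bottleneck 3, flow now 7.
Augment Well→P5→M3→Ref: bottleneck 4, flow now 11.
Augment Well→M1→P4→Ref: bottleneck 5, flow now 16.
No augmenting path remains; maximum flow = 16.
By max-flow min-cut, the minimum cut capacity equals the max flow.
In the residual graph, reachable from Well: {Well, P2, P5}.
Min-cut edges: Well→M1 (5), P2→P3 (4), P2→M3 (3), P5→M3 (4); capacity 5 + 4 + 3 + 4 = 16.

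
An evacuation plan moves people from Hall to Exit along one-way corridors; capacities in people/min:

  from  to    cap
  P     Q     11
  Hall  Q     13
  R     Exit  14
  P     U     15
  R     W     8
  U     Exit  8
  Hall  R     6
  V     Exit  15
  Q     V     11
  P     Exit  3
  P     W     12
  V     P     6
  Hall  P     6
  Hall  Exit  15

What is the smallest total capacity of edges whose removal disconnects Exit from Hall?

Augment Hall→Exit: bottleneck 15, flow now 15.
Augment Hall→P→Exit: bottleneck 3, flow now 18.
Augment Hall→R→Exit: bottleneck 6, flow now 24.
Augment Hall→P→U→Exit: bottleneck 3, flow now 27.
Augment Hall→Q→V→Exit: bottleneck 11, flow now 38.
No augmenting path remains; maximum flow = 38.
By max-flow min-cut, the minimum cut capacity equals the max flow.
In the residual graph, reachable from Hall: {Hall, Q}.
Min-cut edges: Hall→P (6), Hall→R (6), Hall→Exit (15), Q→V (11); capacity 6 + 6 + 15 + 11 = 38.

38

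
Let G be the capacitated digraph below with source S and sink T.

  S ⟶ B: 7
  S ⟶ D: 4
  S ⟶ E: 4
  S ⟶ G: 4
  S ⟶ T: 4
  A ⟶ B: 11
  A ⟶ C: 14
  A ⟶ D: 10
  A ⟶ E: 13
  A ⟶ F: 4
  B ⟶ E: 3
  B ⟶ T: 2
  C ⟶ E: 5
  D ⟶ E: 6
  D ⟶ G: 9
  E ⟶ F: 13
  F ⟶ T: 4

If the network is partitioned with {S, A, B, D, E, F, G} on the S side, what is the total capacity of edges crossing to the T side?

24

Edges leaving {S, A, B, D, E, F, G}: S→T (4), A→C (14), B→T (2), F→T (4).
Cut capacity = 4 + 14 + 2 + 4 = 24.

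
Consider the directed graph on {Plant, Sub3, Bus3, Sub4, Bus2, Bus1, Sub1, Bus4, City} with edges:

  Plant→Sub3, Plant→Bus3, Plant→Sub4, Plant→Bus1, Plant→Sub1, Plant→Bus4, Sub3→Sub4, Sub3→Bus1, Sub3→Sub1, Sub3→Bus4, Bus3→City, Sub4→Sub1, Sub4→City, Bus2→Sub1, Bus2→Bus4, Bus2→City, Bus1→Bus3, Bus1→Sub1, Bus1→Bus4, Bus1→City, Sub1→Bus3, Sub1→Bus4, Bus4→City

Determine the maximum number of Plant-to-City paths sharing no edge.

4

Assign every edge capacity 1; by Menger, the answer equals the max flow.
Path Plant→Bus3→City (+1); total 1.
Path Plant→Sub4→City (+1); total 2.
Path Plant→Bus1→City (+1); total 3.
Path Plant→Bus4→City (+1); total 4.
No residual Plant→City path; max flow = 4.
Certifying cut of size 4: {Bus1→City, Bus3→City, Bus4→City, Sub4→City}.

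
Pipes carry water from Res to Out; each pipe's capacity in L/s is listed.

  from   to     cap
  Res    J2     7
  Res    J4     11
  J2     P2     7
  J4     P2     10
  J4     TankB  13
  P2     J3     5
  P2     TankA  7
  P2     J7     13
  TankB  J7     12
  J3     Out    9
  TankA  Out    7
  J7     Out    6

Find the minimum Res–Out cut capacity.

Augment Res→J2→P2→J3→Out: bottleneck 5, flow now 5.
Augment Res→J2→P2→TankA→Out: bottleneck 2, flow now 7.
Augment Res→J4→P2→TankA→Out: bottleneck 5, flow now 12.
Augment Res→J4→P2→J7→Out: bottleneck 5, flow now 17.
Augment Res→J4→TankB→J7→Out: bottleneck 1, flow now 18.
No augmenting path remains; maximum flow = 18.
By max-flow min-cut, the minimum cut capacity equals the max flow.
In the residual graph, reachable from Res: {Res}.
Min-cut edges: Res→J2 (7), Res→J4 (11); capacity 7 + 11 = 18.

18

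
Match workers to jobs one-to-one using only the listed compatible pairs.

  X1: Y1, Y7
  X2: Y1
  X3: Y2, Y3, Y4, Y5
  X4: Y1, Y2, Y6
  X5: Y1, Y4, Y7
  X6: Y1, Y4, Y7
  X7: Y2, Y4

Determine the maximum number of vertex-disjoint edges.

Unit-capacity flow: source→left, listed edges, right→sink; max matching = max flow.
Augmenting path X1→Y1 (+1); matched 1.
Augmenting path X3→Y2 (+1); matched 2.
Augmenting path X4→Y6 (+1); matched 3.
Augmenting path X5→Y4 (+1); matched 4.
Augmenting path X6→Y7 (+1); matched 5.
Augmenting path X7→Y2→X3→Y3 (+1); matched 6.
No augmenting path remains; maximum matching = 6.
König certificate: {X3, X4, X7, Y1, Y4, Y7} is a vertex cover of size 6 (every listed pair touches it), so no matching can be larger.

6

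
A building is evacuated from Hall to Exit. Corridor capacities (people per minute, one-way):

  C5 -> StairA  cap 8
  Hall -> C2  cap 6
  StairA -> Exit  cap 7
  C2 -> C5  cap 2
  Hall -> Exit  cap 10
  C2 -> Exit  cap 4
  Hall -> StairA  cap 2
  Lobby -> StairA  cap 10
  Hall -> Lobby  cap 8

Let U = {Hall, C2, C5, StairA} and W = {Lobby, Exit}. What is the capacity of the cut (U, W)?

Edges leaving {Hall, C2, C5, StairA}: Hall→Lobby (8), Hall→Exit (10), C2→Exit (4), StairA→Exit (7).
Cut capacity = 8 + 10 + 4 + 7 = 29.

29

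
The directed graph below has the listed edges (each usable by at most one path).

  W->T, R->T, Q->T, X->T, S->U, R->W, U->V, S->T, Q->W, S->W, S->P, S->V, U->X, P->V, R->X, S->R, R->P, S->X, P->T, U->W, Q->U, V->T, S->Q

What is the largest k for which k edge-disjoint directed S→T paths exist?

7

Assign every edge capacity 1; by Menger, the answer equals the max flow.
Path S→T (+1); total 1.
Path S→P→T (+1); total 2.
Path S→Q→T (+1); total 3.
Path S→R→T (+1); total 4.
Path S→V→T (+1); total 5.
Path S→W→T (+1); total 6.
Path S→X→T (+1); total 7.
No residual S→T path; max flow = 7.
Certifying cut of size 7: {S→P, S→Q, S→R, S→T, V→T, W→T, X→T}.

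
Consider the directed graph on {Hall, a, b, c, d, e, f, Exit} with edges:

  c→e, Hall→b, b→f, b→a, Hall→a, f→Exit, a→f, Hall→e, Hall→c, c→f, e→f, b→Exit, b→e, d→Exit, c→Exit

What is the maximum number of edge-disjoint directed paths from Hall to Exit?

3

Assign every edge capacity 1; by Menger, the answer equals the max flow.
Path Hall→b→Exit (+1); total 1.
Path Hall→c→Exit (+1); total 2.
Path Hall→a→f→Exit (+1); total 3.
No residual Hall→Exit path; max flow = 3.
Certifying cut of size 3: {Hall→b, Hall→c, f→Exit}.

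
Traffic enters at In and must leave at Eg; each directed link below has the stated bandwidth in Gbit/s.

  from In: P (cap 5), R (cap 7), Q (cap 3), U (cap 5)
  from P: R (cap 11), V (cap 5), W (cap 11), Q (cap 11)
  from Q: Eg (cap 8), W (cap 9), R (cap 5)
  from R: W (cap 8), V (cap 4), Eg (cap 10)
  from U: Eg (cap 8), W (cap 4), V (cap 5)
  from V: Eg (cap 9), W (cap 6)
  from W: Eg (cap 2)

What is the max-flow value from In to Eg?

Augment In→Q→Eg: bottleneck 3, flow now 3.
Augment In→R→Eg: bottleneck 7, flow now 10.
Augment In→U→Eg: bottleneck 5, flow now 15.
Augment In→P→Q→Eg: bottleneck 5, flow now 20.
No augmenting path remains; maximum flow = 20.
In the residual graph, reachable from In: {In}.
Min-cut edges: In→P (5), In→Q (3), In→R (7), In→U (5); capacity 5 + 3 + 7 + 5 = 20.
This cut is saturated, so no flow can exceed 20.

20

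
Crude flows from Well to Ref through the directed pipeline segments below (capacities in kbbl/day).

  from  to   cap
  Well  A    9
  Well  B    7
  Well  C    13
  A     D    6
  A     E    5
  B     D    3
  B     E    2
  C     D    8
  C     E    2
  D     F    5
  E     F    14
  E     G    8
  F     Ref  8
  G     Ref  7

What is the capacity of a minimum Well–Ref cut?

14

Augment Well→A→D→F→Ref: bottleneck 5, flow now 5.
Augment Well→A→E→F→Ref: bottleneck 3, flow now 8.
Augment Well→A→E→G→Ref: bottleneck 1, flow now 9.
Augment Well→B→E→G→Ref: bottleneck 2, flow now 11.
Augment Well→C→E→G→Ref: bottleneck 2, flow now 13.
Augment Well→B→D→A→E→G→Ref: bottleneck 1, flow now 14. (uses reverse residual edge)
No augmenting path remains; maximum flow = 14.
By max-flow min-cut, the minimum cut capacity equals the max flow.
In the residual graph, reachable from Well: {Well, A, B, C, D}.
Min-cut edges: A→E (5), B→E (2), C→E (2), D→F (5); capacity 5 + 2 + 2 + 5 = 14.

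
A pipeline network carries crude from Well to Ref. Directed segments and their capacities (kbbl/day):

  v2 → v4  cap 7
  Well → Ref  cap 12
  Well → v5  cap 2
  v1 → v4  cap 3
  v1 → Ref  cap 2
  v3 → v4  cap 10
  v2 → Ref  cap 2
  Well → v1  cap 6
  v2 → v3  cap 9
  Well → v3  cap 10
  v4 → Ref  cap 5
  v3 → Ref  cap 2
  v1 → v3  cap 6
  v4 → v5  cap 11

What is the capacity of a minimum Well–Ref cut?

21

Augment Well→Ref: bottleneck 12, flow now 12.
Augment Well→v1→Ref: bottleneck 2, flow now 14.
Augment Well→v3→Ref: bottleneck 2, flow now 16.
Augment Well→v1→v4→Ref: bottleneck 3, flow now 19.
Augment Well→v3→v4→Ref: bottleneck 2, flow now 21.
No augmenting path remains; maximum flow = 21.
By max-flow min-cut, the minimum cut capacity equals the max flow.
In the residual graph, reachable from Well: {Well, v1, v3, v4, v5}.
Min-cut edges: Well→Ref (12), v1→Ref (2), v3→Ref (2), v4→Ref (5); capacity 12 + 2 + 2 + 5 = 21.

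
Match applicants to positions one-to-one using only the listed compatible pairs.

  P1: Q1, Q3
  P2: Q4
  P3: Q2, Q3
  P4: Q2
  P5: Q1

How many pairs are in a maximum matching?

4

Unit-capacity flow: source→left, listed edges, right→sink; max matching = max flow.
Augmenting path P1→Q1 (+1); matched 1.
Augmenting path P2→Q4 (+1); matched 2.
Augmenting path P3→Q2 (+1); matched 3.
Augmenting path P4→Q2→P3→Q3 (+1); matched 4.
No augmenting path remains; maximum matching = 4.
König certificate: {P2, Q1, Q2, Q3} is a vertex cover of size 4 (every listed pair touches it), so no matching can be larger.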